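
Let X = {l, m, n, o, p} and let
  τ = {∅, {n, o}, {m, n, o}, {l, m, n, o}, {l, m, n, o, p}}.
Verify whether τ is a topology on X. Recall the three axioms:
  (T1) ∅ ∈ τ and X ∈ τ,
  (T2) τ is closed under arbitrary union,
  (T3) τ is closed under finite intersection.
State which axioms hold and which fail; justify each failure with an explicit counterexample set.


τ IS a topology on X.

Axiom (T1): ∅ ∈ τ? Yes; X ∈ τ? Yes.
Axiom (T2/T3): check pairwise unions and intersections of members of τ.
All pairwise intersections and unions checked — each lies in τ. Therefore τ satisfies (T1), (T2), (T3): it IS a topology on X.


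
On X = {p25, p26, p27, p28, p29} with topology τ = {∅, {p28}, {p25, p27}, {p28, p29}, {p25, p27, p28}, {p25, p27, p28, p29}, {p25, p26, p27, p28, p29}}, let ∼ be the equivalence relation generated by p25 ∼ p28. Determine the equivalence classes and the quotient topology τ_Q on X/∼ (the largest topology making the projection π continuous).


X/∼ = {[p25=p28], [p26], [p27], [p29]}; |τ_Q| = 4.

Equivalence classes: [p25=p28], [p26], [p27], [p29].
Quotient map π: X → X/∼ sends p25 ↦ [p25=p28], p26 ↦ [p26], p27 ↦ [p27], p28 ↦ [p25=p28], p29 ↦ [p29].
For each subset V ⊆ X/∼, compute π^{-1}(V) ⊆ X and check whether π^{-1}(V) ∈ τ. V is open in τ_Q iff π^{-1}(V) ∈ τ.
  V = {}: π^{-1}(V) = ∅ ∈ τ ✓.
  V = {[p25=p28]}: π^{-1}(V) = {p25, p28} ∉ τ ✗.
  V = {[p26]}: π^{-1}(V) = {p26} ∉ τ ✗.
  V = {[p25=p28], [p26]}: π^{-1}(V) = {p25, p26, p28} ∉ τ ✗.
  V = {[p27]}: π^{-1}(V) = {p27} ∉ τ ✗.
  V = {[p25=p28], [p27]}: π^{-1}(V) = {p25, p27, p28} ∈ τ ✓.
  V = {[p26], [p27]}: π^{-1}(V) = {p26, p27} ∉ τ ✗.
  V = {[p25=p28], [p26], [p27]}: π^{-1}(V) = {p25, p26, p27, p28} ∉ τ ✗.
  V = {[p29]}: π^{-1}(V) = {p29} ∉ τ ✗.
  V = {[p25=p28], [p29]}: π^{-1}(V) = {p25, p28, p29} ∉ τ ✗.
  V = {[p26], [p29]}: π^{-1}(V) = {p26, p29} ∉ τ ✗.
  V = {[p25=p28], [p26], [p29]}: π^{-1}(V) = {p25, p26, p28, p29} ∉ τ ✗.
  V = {[p27], [p29]}: π^{-1}(V) = {p27, p29} ∉ τ ✗.
  V = {[p25=p28], [p27], [p29]}: π^{-1}(V) = {p25, p27, p28, p29} ∈ τ ✓.
  V = {[p26], [p27], [p29]}: π^{-1}(V) = {p26, p27, p29} ∉ τ ✗.
  V = {[p25=p28], [p26], [p27], [p29]}: π^{-1}(V) = {p25, p26, p27, p28, p29} ∈ τ ✓.
Open sets in the quotient: τ_Q = {{}, {[p25=p28], [p27]}, {[p25=p28], [p27], [p29]}, {[p25=p28], [p26], [p27], [p29]}} (4 elements).


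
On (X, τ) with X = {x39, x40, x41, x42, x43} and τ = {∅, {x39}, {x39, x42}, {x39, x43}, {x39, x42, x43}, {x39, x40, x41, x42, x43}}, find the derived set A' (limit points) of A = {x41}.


A' = {x40}

For each x ∈ X, list the open sets U ∈ τ with x ∈ U, then check whether U ∩ (A ∖ {x}) ≠ ∅ for every such U.
  x = x39: open {x39} ∋ x has {x39} ∩ (A ∖ {x39}) = ∅, so x is NOT a limit point.
  x = x40: opens ∋ x are {x39, x40, x41, x42, x43}; each meets A ∖ {x40}, so x IS a limit point.
  x = x41: open {x39, x40, x41, x42, x43} ∋ x has {x39, x40, x41, x42, x43} ∩ (A ∖ {x41}) = ∅, so x is NOT a limit point.
  x = x42: open {x39, x42} ∋ x has {x39, x42} ∩ (A ∖ {x42}) = ∅, so x is NOT a limit point.
  x = x43: open {x39, x43} ∋ x has {x39, x43} ∩ (A ∖ {x43}) = ∅, so x is NOT a limit point.
Collecting: A' = {x40}.


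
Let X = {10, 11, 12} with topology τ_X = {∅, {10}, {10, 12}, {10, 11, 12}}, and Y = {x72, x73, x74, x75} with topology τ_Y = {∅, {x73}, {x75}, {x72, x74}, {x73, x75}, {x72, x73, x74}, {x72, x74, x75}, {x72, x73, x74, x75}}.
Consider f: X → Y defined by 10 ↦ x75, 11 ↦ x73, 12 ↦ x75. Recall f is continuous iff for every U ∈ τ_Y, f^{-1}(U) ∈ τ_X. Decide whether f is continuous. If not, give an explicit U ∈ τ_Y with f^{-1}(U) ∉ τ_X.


f is NOT continuous.

Compute f^{-1}(U) for each U ∈ τ_Y:
  U = ∅: f^{-1}(U) = ∅ ∈ τ_X ✓.
  U = {x73}: f^{-1}(U) = {11} ∉ τ_X ✗.
  U = {x75}: f^{-1}(U) = {10, 12} ∈ τ_X ✓.
  U = {x72, x74}: f^{-1}(U) = ∅ ∈ τ_X ✓.
  U = {x73, x75}: f^{-1}(U) = {10, 11, 12} ∈ τ_X ✓.
  U = {x72, x73, x74}: f^{-1}(U) = {11} ∉ τ_X ✗.
  U = {x72, x74, x75}: f^{-1}(U) = {10, 12} ∈ τ_X ✓.
  U = {x72, x73, x74, x75}: f^{-1}(U) = {10, 11, 12} ∈ τ_X ✓.
Found U = {x73} with f^{-1}(U) = {11} not in τ_X. Therefore f is NOT continuous.


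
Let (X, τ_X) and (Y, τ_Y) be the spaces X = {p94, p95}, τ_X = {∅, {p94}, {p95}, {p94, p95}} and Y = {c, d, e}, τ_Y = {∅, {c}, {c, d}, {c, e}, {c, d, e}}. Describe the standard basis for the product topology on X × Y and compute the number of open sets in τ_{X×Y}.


Basis B = {∅ × ∅, {p94} × {c}, {p95} × {c}, {p94} × {c, d}, {p94} × {c, e}, {p94, p95} × {c}, {p95} × {c, d}, {p95} × {c, e}, {p94} × {c, d, e}, {p95} × {c, d, e}, {p94, p95} × {c, d}, {p94, p95} × {c, e}, {p94, p95} × {c, d, e}}; |τ_{X×Y}| = 25.

Enumerate products U × V with U ∈ τ_X, V ∈ τ_Y (deduplicated):
  ∅ × ∅ = {} (∅)
  {p94} × {c} = {(p94,c)}
  {p95} × {c} = {(p95,c)}
  {p94} × {c, d} = {(p94,c), (p94,d)}
  {p94} × {c, e} = {(p94,c), (p94,e)}
  {p94, p95} × {c} = {(p94,c), (p95,c)}
  {p95} × {c, d} = {(p95,c), (p95,d)}
  {p95} × {c, e} = {(p95,c), (p95,e)}
  {p94} × {c, d, e} = {(p94,c), (p94,d), (p94,e)}
  {p95} × {c, d, e} = {(p95,c), (p95,d), (p95,e)}
  {p94, p95} × {c, d} = {(p94,c), (p94,d), (p95,c), (p95,d)}
  {p94, p95} × {c, e} = {(p94,c), (p94,e), (p95,c), (p95,e)}
  {p94, p95} × {c, d, e} = {(p94,c), (p94,d), (p94,e), (p95,c), (p95,d), (p95,e)}
These 13 distinct sets form the basis B.
Close under arbitrary unions to get τ_{X×Y}; counting gives |τ_{X×Y}| = 25.


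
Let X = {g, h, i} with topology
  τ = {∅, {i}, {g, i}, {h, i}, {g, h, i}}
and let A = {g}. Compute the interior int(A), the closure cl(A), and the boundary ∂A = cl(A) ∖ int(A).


int(A) = ∅, cl(A) = {g}, ∂A = {g}.

Closed sets in (X, τ) are complements of opens:
  closed(X, τ) = {∅, {g}, {h}, {g, h}, {g, h, i}}.
int(A) = ⋃ {U ∈ τ : U ⊆ A}. Opens contained in A: ∅.
Taking the union of these: int(A) = ∅.
cl(A) = ⋂ {C closed : A ⊆ C}. Closed sets containing A: {g}, {g, h}, {g, h, i}.
Intersecting these: cl(A) = {g}.
∂A = cl(A) ∖ int(A) = {g} ∖ ∅ = {g}.


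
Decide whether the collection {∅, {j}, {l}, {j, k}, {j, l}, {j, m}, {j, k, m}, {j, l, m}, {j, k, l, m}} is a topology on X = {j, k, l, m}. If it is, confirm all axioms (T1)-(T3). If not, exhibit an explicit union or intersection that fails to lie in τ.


τ is NOT a topology on X.

Axiom (T1): ∅ ∈ τ? Yes; X ∈ τ? Yes.
Axiom (T2/T3): check pairwise unions and intersections of members of τ.
Counterexample for (T2): {l} ∪ {j, k} = {j, k, l} ∉ τ. Therefore τ is NOT a topology.


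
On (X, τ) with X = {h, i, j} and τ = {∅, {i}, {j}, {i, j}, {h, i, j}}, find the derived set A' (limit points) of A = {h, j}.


A' = {h}

For each x ∈ X, list the open sets U ∈ τ with x ∈ U, then check whether U ∩ (A ∖ {x}) ≠ ∅ for every such U.
  x = h: opens ∋ x are {h, i, j}; each meets A ∖ {h}, so x IS a limit point.
  x = i: open {i} ∋ x has {i} ∩ (A ∖ {i}) = ∅, so x is NOT a limit point.
  x = j: open {j} ∋ x has {j} ∩ (A ∖ {j}) = ∅, so x is NOT a limit point.
Collecting: A' = {h}.


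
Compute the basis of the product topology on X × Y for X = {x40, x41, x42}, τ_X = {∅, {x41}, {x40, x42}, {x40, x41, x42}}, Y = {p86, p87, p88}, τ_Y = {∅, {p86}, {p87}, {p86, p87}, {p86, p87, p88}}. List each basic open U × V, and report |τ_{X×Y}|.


Basis B = {∅ × ∅, {x41} × {p86}, {x41} × {p87}, {x40, x42} × {p86}, {x40, x42} × {p87}, {x41} × {p86, p87}, {x40, x41, x42} × {p86}, {x40, x41, x42} × {p87}, {x41} × {p86, p87, p88}, {x40, x42} × {p86, p87}, {x40, x42} × {p86, p87, p88}, {x40, x41, x42} × {p86, p87}, {x40, x41, x42} × {p86, p87, p88}}; |τ_{X×Y}| = 25.

Enumerate products U × V with U ∈ τ_X, V ∈ τ_Y (deduplicated):
  ∅ × ∅ = {} (∅)
  {x41} × {p86} = {(x41,p86)}
  {x41} × {p87} = {(x41,p87)}
  {x40, x42} × {p86} = {(x40,p86), (x42,p86)}
  {x40, x42} × {p87} = {(x40,p87), (x42,p87)}
  {x41} × {p86, p87} = {(x41,p86), (x41,p87)}
  {x40, x41, x42} × {p86} = {(x40,p86), (x41,p86), (x42,p86)}
  {x40, x41, x42} × {p87} = {(x40,p87), (x41,p87), (x42,p87)}
  {x41} × {p86, p87, p88} = {(x41,p86), (x41,p87), (x41,p88)}
  {x40, x42} × {p86, p87} = {(x40,p86), (x40,p87), (x42,p86), (x42,p87)}
  {x40, x42} × {p86, p87, p88} = {(x40,p86), (x40,p87), (x40,p88), (x42,p86), (x42,p87), (x42,p88)}
  {x40, x41, x42} × {p86, p87} = {(x40,p86), (x40,p87), (x41,p86), (x41,p87), (x42,p86), (x42,p87)}
  {x40, x41, x42} × {p86, p87, p88} = {(x40,p86), (x40,p87), (x40,p88), (x41,p86), (x41,p87), (x41,p88), (x42,p86), (x42,p87), (x42,p88)}
These 13 distinct sets form the basis B.
Close under arbitrary unions to get τ_{X×Y}; counting gives |τ_{X×Y}| = 25.


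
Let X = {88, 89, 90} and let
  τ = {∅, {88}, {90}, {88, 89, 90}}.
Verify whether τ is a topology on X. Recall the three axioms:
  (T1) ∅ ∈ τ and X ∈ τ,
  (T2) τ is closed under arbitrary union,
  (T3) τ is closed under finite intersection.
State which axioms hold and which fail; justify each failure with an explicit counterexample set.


τ is NOT a topology on X.

Axiom (T1): ∅ ∈ τ? Yes; X ∈ τ? Yes.
Axiom (T2/T3): check pairwise unions and intersections of members of τ.
Counterexample for (T2): {88} ∪ {90} = {88, 90} ∉ τ. Therefore τ is NOT a topology.


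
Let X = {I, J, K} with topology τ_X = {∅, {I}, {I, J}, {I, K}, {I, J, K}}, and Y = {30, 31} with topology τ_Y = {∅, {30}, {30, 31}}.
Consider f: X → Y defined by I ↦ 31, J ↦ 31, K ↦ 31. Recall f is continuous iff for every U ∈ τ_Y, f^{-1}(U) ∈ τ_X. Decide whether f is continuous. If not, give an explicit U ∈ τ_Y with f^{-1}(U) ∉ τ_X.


f IS continuous.

Compute f^{-1}(U) for each U ∈ τ_Y:
  U = ∅: f^{-1}(U) = ∅ ∈ τ_X ✓.
  U = {30}: f^{-1}(U) = ∅ ∈ τ_X ✓.
  U = {30, 31}: f^{-1}(U) = {I, J, K} ∈ τ_X ✓.
Every preimage lies in τ_X, so f IS continuous.


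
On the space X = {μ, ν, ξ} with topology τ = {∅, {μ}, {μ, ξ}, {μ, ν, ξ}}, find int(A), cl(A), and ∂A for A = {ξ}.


int(A) = ∅, cl(A) = {ν, ξ}, ∂A = {ν, ξ}.

Closed sets in (X, τ) are complements of opens:
  closed(X, τ) = {∅, {ν}, {ν, ξ}, {μ, ν, ξ}}.
int(A) = ⋃ {U ∈ τ : U ⊆ A}. Opens contained in A: ∅.
Taking the union of these: int(A) = ∅.
cl(A) = ⋂ {C closed : A ⊆ C}. Closed sets containing A: {ν, ξ}, {μ, ν, ξ}.
Intersecting these: cl(A) = {ν, ξ}.
∂A = cl(A) ∖ int(A) = {ν, ξ} ∖ ∅ = {ν, ξ}.


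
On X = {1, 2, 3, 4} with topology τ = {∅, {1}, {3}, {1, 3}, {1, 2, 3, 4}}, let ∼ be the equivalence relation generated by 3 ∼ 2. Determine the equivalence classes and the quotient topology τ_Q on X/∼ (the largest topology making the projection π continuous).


X/∼ = {[1], [2=3], [4]}; |τ_Q| = 3.

Equivalence classes: [1], [2=3], [4].
Quotient map π: X → X/∼ sends 1 ↦ [1], 2 ↦ [2=3], 3 ↦ [2=3], 4 ↦ [4].
For each subset V ⊆ X/∼, compute π^{-1}(V) ⊆ X and check whether π^{-1}(V) ∈ τ. V is open in τ_Q iff π^{-1}(V) ∈ τ.
  V = {}: π^{-1}(V) = ∅ ∈ τ ✓.
  V = {[1]}: π^{-1}(V) = {1} ∈ τ ✓.
  V = {[2=3]}: π^{-1}(V) = {2, 3} ∉ τ ✗.
  V = {[1], [2=3]}: π^{-1}(V) = {1, 2, 3} ∉ τ ✗.
  V = {[4]}: π^{-1}(V) = {4} ∉ τ ✗.
  V = {[1], [4]}: π^{-1}(V) = {1, 4} ∉ τ ✗.
  V = {[2=3], [4]}: π^{-1}(V) = {2, 3, 4} ∉ τ ✗.
  V = {[1], [2=3], [4]}: π^{-1}(V) = {1, 2, 3, 4} ∈ τ ✓.
Open sets in the quotient: τ_Q = {{}, {[1]}, {[1], [2=3], [4]}} (3 elements).


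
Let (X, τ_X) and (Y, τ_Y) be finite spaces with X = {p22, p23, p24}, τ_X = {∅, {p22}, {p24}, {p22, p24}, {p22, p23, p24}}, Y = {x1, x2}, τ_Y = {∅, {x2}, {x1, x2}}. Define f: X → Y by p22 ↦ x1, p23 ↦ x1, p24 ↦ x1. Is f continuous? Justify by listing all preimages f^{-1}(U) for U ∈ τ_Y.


f IS continuous.

Compute f^{-1}(U) for each U ∈ τ_Y:
  U = ∅: f^{-1}(U) = ∅ ∈ τ_X ✓.
  U = {x2}: f^{-1}(U) = ∅ ∈ τ_X ✓.
  U = {x1, x2}: f^{-1}(U) = {p22, p23, p24} ∈ τ_X ✓.
Every preimage lies in τ_X, so f IS continuous.


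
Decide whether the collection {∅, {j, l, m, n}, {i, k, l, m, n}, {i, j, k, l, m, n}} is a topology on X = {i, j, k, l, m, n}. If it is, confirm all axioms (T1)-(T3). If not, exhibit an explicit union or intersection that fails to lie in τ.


τ is NOT a topology on X.

Axiom (T1): ∅ ∈ τ? Yes; X ∈ τ? Yes.
Axiom (T2/T3): check pairwise unions and intersections of members of τ.
Counterexample for (T3): {j, l, m, n} ∩ {i, k, l, m, n} = {l, m, n} ∉ τ. Therefore τ is NOT a topology.


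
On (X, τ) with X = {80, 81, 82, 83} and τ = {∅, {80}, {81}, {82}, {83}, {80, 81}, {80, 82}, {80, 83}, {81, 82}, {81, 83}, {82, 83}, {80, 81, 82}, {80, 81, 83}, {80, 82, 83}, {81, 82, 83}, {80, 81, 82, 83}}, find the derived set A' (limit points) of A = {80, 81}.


A' = ∅

For each x ∈ X, list the open sets U ∈ τ with x ∈ U, then check whether U ∩ (A ∖ {x}) ≠ ∅ for every such U.
  x = 80: open {80} ∋ x has {80} ∩ (A ∖ {80}) = ∅, so x is NOT a limit point.
  x = 81: open {81} ∋ x has {81} ∩ (A ∖ {81}) = ∅, so x is NOT a limit point.
  x = 82: open {82} ∋ x has {82} ∩ (A ∖ {82}) = ∅, so x is NOT a limit point.
  x = 83: open {83} ∋ x has {83} ∩ (A ∖ {83}) = ∅, so x is NOT a limit point.
Collecting: A' = ∅.


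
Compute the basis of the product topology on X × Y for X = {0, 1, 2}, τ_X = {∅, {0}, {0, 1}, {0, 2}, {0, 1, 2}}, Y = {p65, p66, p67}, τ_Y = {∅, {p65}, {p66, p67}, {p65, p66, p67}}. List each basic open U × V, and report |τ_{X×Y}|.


Basis B = {∅ × ∅, {0} × {p65}, {0, 1} × {p65}, {0, 2} × {p65}, {0} × {p66, p67}, {0} × {p65, p66, p67}, {0, 1, 2} × {p65}, {0, 1} × {p66, p67}, {0, 2} × {p66, p67}, {0, 1} × {p65, p66, p67}, {0, 2} × {p65, p66, p67}, {0, 1, 2} × {p66, p67}, {0, 1, 2} × {p65, p66, p67}}; |τ_{X×Y}| = 25.

Enumerate products U × V with U ∈ τ_X, V ∈ τ_Y (deduplicated):
  ∅ × ∅ = {} (∅)
  {0} × {p65} = {(0,p65)}
  {0, 1} × {p65} = {(0,p65), (1,p65)}
  {0, 2} × {p65} = {(0,p65), (2,p65)}
  {0} × {p66, p67} = {(0,p66), (0,p67)}
  {0} × {p65, p66, p67} = {(0,p65), (0,p66), (0,p67)}
  {0, 1, 2} × {p65} = {(0,p65), (1,p65), (2,p65)}
  {0, 1} × {p66, p67} = {(0,p66), (0,p67), (1,p66), (1,p67)}
  {0, 2} × {p66, p67} = {(0,p66), (0,p67), (2,p66), (2,p67)}
  {0, 1} × {p65, p66, p67} = {(0,p65), (0,p66), (0,p67), (1,p65), (1,p66), (1,p67)}
  {0, 2} × {p65, p66, p67} = {(0,p65), (0,p66), (0,p67), (2,p65), (2,p66), (2,p67)}
  {0, 1, 2} × {p66, p67} = {(0,p66), (0,p67), (1,p66), (1,p67), (2,p66), (2,p67)}
  {0, 1, 2} × {p65, p66, p67} = {(0,p65), (0,p66), (0,p67), (1,p65), (1,p66), (1,p67), (2,p65), (2,p66), (2,p67)}
These 13 distinct sets form the basis B.
Close under arbitrary unions to get τ_{X×Y}; counting gives |τ_{X×Y}| = 25.


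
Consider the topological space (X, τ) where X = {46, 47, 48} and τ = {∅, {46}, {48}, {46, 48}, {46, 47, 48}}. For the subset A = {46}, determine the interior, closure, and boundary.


int(A) = {46}, cl(A) = {46, 47}, ∂A = {47}.

Closed sets in (X, τ) are complements of opens:
  closed(X, τ) = {∅, {47}, {46, 47}, {47, 48}, {46, 47, 48}}.
int(A) = ⋃ {U ∈ τ : U ⊆ A}. Opens contained in A: ∅, {46}.
Taking the union of these: int(A) = {46}.
cl(A) = ⋂ {C closed : A ⊆ C}. Closed sets containing A: {46, 47}, {46, 47, 48}.
Intersecting these: cl(A) = {46, 47}.
∂A = cl(A) ∖ int(A) = {46, 47} ∖ {46} = {47}.


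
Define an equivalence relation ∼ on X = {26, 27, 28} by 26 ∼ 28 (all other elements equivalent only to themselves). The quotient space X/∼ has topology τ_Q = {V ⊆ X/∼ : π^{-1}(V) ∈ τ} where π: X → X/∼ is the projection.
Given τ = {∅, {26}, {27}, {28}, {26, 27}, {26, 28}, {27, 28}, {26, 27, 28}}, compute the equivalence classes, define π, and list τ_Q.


X/∼ = {[26=28], [27]}; |τ_Q| = 4.

Equivalence classes: [26=28], [27].
Quotient map π: X → X/∼ sends 26 ↦ [26=28], 27 ↦ [27], 28 ↦ [26=28].
For each subset V ⊆ X/∼, compute π^{-1}(V) ⊆ X and check whether π^{-1}(V) ∈ τ. V is open in τ_Q iff π^{-1}(V) ∈ τ.
  V = {}: π^{-1}(V) = ∅ ∈ τ ✓.
  V = {[26=28]}: π^{-1}(V) = {26, 28} ∈ τ ✓.
  V = {[27]}: π^{-1}(V) = {27} ∈ τ ✓.
  V = {[26=28], [27]}: π^{-1}(V) = {26, 27, 28} ∈ τ ✓.
Open sets in the quotient: τ_Q = {{}, {[26=28]}, {[27]}, {[26=28], [27]}} (4 elements).


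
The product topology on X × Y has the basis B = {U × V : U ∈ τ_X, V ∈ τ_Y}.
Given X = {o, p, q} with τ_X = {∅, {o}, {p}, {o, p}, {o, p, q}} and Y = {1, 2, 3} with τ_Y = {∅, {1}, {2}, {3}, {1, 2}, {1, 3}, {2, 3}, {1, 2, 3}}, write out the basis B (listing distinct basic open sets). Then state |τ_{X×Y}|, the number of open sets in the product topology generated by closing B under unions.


Basis B = {∅ × ∅, {o} × {1}, {o} × {2}, {o} × {3}, {p} × {1}, {p} × {2}, {p} × {3}, {o} × {1, 2}, {o} × {1, 3}, {o, p} × {1}, {o} × {2, 3}, {o, p} × {2}, {o, p} × {3}, {p} × {1, 2}, {p} × {1, 3}, {p} × {2, 3}, {o} × {1, 2, 3}, {o, p, q} × {1}, {o, p, q} × {2}, {o, p, q} × {3}, {p} × {1, 2, 3}, {o, p} × {1, 2}, {o, p} × {1, 3}, {o, p} × {2, 3}, {o, p} × {1, 2, 3}, {o, p, q} × {1, 2}, {o, p, q} × {1, 3}, {o, p, q} × {2, 3}, {o, p, q} × {1, 2, 3}}; |τ_{X×Y}| = 125.

Enumerate products U × V with U ∈ τ_X, V ∈ τ_Y (deduplicated):
  ∅ × ∅ = {} (∅)
  {o} × {1} = {(o,1)}
  {o} × {2} = {(o,2)}
  {o} × {3} = {(o,3)}
  {p} × {1} = {(p,1)}
  {p} × {2} = {(p,2)}
  {p} × {3} = {(p,3)}
  {o} × {1, 2} = {(o,1), (o,2)}
  {o} × {1, 3} = {(o,1), (o,3)}
  {o, p} × {1} = {(o,1), (p,1)}
  {o} × {2, 3} = {(o,2), (o,3)}
  {o, p} × {2} = {(o,2), (p,2)}
  {o, p} × {3} = {(o,3), (p,3)}
  {p} × {1, 2} = {(p,1), (p,2)}
  {p} × {1, 3} = {(p,1), (p,3)}
  {p} × {2, 3} = {(p,2), (p,3)}
  {o} × {1, 2, 3} = {(o,1), (o,2), (o,3)}
  {o, p, q} × {1} = {(o,1), (p,1), (q,1)}
  {o, p, q} × {2} = {(o,2), (p,2), (q,2)}
  {o, p, q} × {3} = {(o,3), (p,3), (q,3)}
  {p} × {1, 2, 3} = {(p,1), (p,2), (p,3)}
  {o, p} × {1, 2} = {(o,1), (o,2), (p,1), (p,2)}
  {o, p} × {1, 3} = {(o,1), (o,3), (p,1), (p,3)}
  {o, p} × {2, 3} = {(o,2), (o,3), (p,2), (p,3)}
  {o, p} × {1, 2, 3} = {(o,1), (o,2), (o,3), (p,1), (p,2), (p,3)}
  {o, p, q} × {1, 2} = {(o,1), (o,2), (p,1), (p,2), (q,1), (q,2)}
  {o, p, q} × {1, 3} = {(o,1), (o,3), (p,1), (p,3), (q,1), (q,3)}
  {o, p, q} × {2, 3} = {(o,2), (o,3), (p,2), (p,3), (q,2), (q,3)}
  {o, p, q} × {1, 2, 3} = {(o,1), (o,2), (o,3), (p,1), (p,2), (p,3), (q,1), (q,2), (q,3)}
These 29 distinct sets form the basis B.
Close under arbitrary unions to get τ_{X×Y}; counting gives |τ_{X×Y}| = 125.


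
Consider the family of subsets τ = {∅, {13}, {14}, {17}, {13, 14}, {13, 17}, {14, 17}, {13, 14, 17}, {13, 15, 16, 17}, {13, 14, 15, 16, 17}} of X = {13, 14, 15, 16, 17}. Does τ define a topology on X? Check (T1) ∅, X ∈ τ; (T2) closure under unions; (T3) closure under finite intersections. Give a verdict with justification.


τ IS a topology on X.

Axiom (T1): ∅ ∈ τ? Yes; X ∈ τ? Yes.
Axiom (T2/T3): check pairwise unions and intersections of members of τ.
All pairwise intersections and unions checked — each lies in τ. Therefore τ satisfies (T1), (T2), (T3): it IS a topology on X.


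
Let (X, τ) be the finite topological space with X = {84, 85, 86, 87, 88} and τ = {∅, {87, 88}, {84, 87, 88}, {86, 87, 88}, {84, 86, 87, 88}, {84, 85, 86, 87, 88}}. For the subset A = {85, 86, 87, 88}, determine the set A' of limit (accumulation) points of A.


A' = {84, 85, 86, 87, 88}

For each x ∈ X, list the open sets U ∈ τ with x ∈ U, then check whether U ∩ (A ∖ {x}) ≠ ∅ for every such U.
  x = 84: opens ∋ x are {84, 87, 88}, {84, 86, 87, 88}, {84, 85, 86, 87, 88}; each meets A ∖ {84}, so x IS a limit point.
  x = 85: opens ∋ x are {84, 85, 86, 87, 88}; each meets A ∖ {85}, so x IS a limit point.
  x = 86: opens ∋ x are {86, 87, 88}, {84, 86, 87, 88}, {84, 85, 86, 87, 88}; each meets A ∖ {86}, so x IS a limit point.
  x = 87: opens ∋ x are {87, 88}, {84, 87, 88}, {86, 87, 88}, {84, 86, 87, 88}, {84, 85, 86, 87, 88}; each meets A ∖ {87}, so x IS a limit point.
  x = 88: opens ∋ x are {87, 88}, {84, 87, 88}, {86, 87, 88}, {84, 86, 87, 88}, {84, 85, 86, 87, 88}; each meets A ∖ {88}, so x IS a limit point.
Collecting: A' = {84, 85, 86, 87, 88}.


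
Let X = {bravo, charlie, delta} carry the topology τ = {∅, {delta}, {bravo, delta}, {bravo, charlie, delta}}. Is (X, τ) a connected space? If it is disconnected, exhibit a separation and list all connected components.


(X, τ) is connected.

Find clopen sets (U ∈ τ with X ∖ U ∈ τ):
  U = ∅, X ∖ U = {bravo, charlie, delta} — both open, so U is clopen.
  U = {bravo, charlie, delta}, X ∖ U = ∅ — both open, so U is clopen.
Only trivial clopens (∅ and X) exist, so (X, τ) is connected.
Compute connected components by grouping points that agree on all clopens:
  component: {bravo, charlie, delta}


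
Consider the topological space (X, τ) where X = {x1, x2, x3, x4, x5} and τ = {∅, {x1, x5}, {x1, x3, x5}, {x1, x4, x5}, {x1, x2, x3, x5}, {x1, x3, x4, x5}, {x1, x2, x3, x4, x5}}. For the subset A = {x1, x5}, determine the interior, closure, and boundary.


int(A) = {x1, x5}, cl(A) = {x1, x2, x3, x4, x5}, ∂A = {x2, x3, x4}.

Closed sets in (X, τ) are complements of opens:
  closed(X, τ) = {∅, {x2}, {x4}, {x2, x3}, {x2, x4}, {x2, x3, x4}, {x1, x2, x3, x4, x5}}.
int(A) = ⋃ {U ∈ τ : U ⊆ A}. Opens contained in A: ∅, {x1, x5}.
Taking the union of these: int(A) = {x1, x5}.
cl(A) = ⋂ {C closed : A ⊆ C}. Closed sets containing A: {x1, x2, x3, x4, x5}.
Intersecting these: cl(A) = {x1, x2, x3, x4, x5}.
∂A = cl(A) ∖ int(A) = {x1, x2, x3, x4, x5} ∖ {x1, x5} = {x2, x3, x4}.


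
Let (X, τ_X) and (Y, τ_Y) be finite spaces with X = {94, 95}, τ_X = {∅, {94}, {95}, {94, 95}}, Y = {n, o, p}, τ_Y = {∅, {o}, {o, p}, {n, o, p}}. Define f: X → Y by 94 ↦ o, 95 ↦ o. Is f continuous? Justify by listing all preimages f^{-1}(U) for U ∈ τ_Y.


f IS continuous.

Compute f^{-1}(U) for each U ∈ τ_Y:
  U = ∅: f^{-1}(U) = ∅ ∈ τ_X ✓.
  U = {o}: f^{-1}(U) = {94, 95} ∈ τ_X ✓.
  U = {o, p}: f^{-1}(U) = {94, 95} ∈ τ_X ✓.
  U = {n, o, p}: f^{-1}(U) = {94, 95} ∈ τ_X ✓.
Every preimage lies in τ_X, so f IS continuous.


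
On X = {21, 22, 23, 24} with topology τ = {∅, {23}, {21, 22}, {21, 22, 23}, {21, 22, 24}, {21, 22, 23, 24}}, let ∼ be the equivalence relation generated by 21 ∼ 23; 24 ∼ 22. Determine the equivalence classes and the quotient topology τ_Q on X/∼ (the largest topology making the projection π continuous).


X/∼ = {[21=23], [22=24]}; |τ_Q| = 2.

Equivalence classes: [21=23], [22=24].
Quotient map π: X → X/∼ sends 21 ↦ [21=23], 22 ↦ [22=24], 23 ↦ [21=23], 24 ↦ [22=24].
For each subset V ⊆ X/∼, compute π^{-1}(V) ⊆ X and check whether π^{-1}(V) ∈ τ. V is open in τ_Q iff π^{-1}(V) ∈ τ.
  V = {}: π^{-1}(V) = ∅ ∈ τ ✓.
  V = {[21=23]}: π^{-1}(V) = {21, 23} ∉ τ ✗.
  V = {[22=24]}: π^{-1}(V) = {22, 24} ∉ τ ✗.
  V = {[21=23], [22=24]}: π^{-1}(V) = {21, 22, 23, 24} ∈ τ ✓.
Open sets in the quotient: τ_Q = {{}, {[21=23], [22=24]}} (2 elements).


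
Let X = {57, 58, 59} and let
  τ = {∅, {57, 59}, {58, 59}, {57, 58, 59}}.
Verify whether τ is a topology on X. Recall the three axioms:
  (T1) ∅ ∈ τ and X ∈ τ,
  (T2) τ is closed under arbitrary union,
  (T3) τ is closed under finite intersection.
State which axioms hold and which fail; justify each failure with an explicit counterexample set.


τ is NOT a topology on X.

Axiom (T1): ∅ ∈ τ? Yes; X ∈ τ? Yes.
Axiom (T2/T3): check pairwise unions and intersections of members of τ.
Counterexample for (T3): {57, 59} ∩ {58, 59} = {59} ∉ τ. Therefore τ is NOT a topology.


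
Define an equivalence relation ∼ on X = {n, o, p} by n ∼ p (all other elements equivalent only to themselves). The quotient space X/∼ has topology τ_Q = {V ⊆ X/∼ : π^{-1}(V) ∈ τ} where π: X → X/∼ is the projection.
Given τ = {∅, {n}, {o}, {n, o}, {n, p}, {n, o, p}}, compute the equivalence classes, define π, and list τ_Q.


X/∼ = {[n=p], [o]}; |τ_Q| = 4.

Equivalence classes: [n=p], [o].
Quotient map π: X → X/∼ sends n ↦ [n=p], o ↦ [o], p ↦ [n=p].
For each subset V ⊆ X/∼, compute π^{-1}(V) ⊆ X and check whether π^{-1}(V) ∈ τ. V is open in τ_Q iff π^{-1}(V) ∈ τ.
  V = {}: π^{-1}(V) = ∅ ∈ τ ✓.
  V = {[n=p]}: π^{-1}(V) = {n, p} ∈ τ ✓.
  V = {[o]}: π^{-1}(V) = {o} ∈ τ ✓.
  V = {[n=p], [o]}: π^{-1}(V) = {n, o, p} ∈ τ ✓.
Open sets in the quotient: τ_Q = {{}, {[n=p]}, {[o]}, {[n=p], [o]}} (4 elements).


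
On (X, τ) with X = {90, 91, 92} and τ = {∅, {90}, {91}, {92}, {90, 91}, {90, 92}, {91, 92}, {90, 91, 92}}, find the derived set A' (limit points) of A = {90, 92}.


A' = ∅

For each x ∈ X, list the open sets U ∈ τ with x ∈ U, then check whether U ∩ (A ∖ {x}) ≠ ∅ for every such U.
  x = 90: open {90} ∋ x has {90} ∩ (A ∖ {90}) = ∅, so x is NOT a limit point.
  x = 91: open {91} ∋ x has {91} ∩ (A ∖ {91}) = ∅, so x is NOT a limit point.
  x = 92: open {92} ∋ x has {92} ∩ (A ∖ {92}) = ∅, so x is NOT a limit point.
Collecting: A' = ∅.


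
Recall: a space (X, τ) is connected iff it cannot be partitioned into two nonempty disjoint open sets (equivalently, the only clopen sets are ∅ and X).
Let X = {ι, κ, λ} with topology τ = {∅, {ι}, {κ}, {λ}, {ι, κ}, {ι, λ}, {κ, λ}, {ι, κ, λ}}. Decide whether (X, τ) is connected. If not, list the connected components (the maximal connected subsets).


(X, τ) is disconnected; components = [{ι}, {κ}, {λ}].

Find clopen sets (U ∈ τ with X ∖ U ∈ τ):
  U = ∅, X ∖ U = {ι, κ, λ} — both open, so U is clopen.
  U = {ι}, X ∖ U = {κ, λ} — both open, so U is clopen.
  U = {κ}, X ∖ U = {ι, λ} — both open, so U is clopen.
  U = {λ}, X ∖ U = {ι, κ} — both open, so U is clopen.
  U = {ι, κ}, X ∖ U = {λ} — both open, so U is clopen.
  U = {ι, λ}, X ∖ U = {κ} — both open, so U is clopen.
  U = {κ, λ}, X ∖ U = {ι} — both open, so U is clopen.
  U = {ι, κ, λ}, X ∖ U = ∅ — both open, so U is clopen.
Nontrivial clopen(s) exist: e.g. {ι, κ}. So (X, τ) is disconnected.
Compute connected components by grouping points that agree on all clopens:
  component: {ι}
  component: {κ}
  component: {λ}


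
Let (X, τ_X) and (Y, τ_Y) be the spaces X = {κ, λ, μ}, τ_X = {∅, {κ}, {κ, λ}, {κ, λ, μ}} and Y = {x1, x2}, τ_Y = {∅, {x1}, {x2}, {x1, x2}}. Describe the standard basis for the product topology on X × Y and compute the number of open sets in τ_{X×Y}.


Basis B = {∅ × ∅, {κ} × {x1}, {κ} × {x2}, {κ} × {x1, x2}, {κ, λ} × {x1}, {κ, λ} × {x2}, {κ, λ, μ} × {x1}, {κ, λ, μ} × {x2}, {κ, λ} × {x1, x2}, {κ, λ, μ} × {x1, x2}}; |τ_{X×Y}| = 16.

Enumerate products U × V with U ∈ τ_X, V ∈ τ_Y (deduplicated):
  ∅ × ∅ = {} (∅)
  {κ} × {x1} = {(κ,x1)}
  {κ} × {x2} = {(κ,x2)}
  {κ} × {x1, x2} = {(κ,x1), (κ,x2)}
  {κ, λ} × {x1} = {(κ,x1), (λ,x1)}
  {κ, λ} × {x2} = {(κ,x2), (λ,x2)}
  {κ, λ, μ} × {x1} = {(κ,x1), (λ,x1), (μ,x1)}
  {κ, λ, μ} × {x2} = {(κ,x2), (λ,x2), (μ,x2)}
  {κ, λ} × {x1, x2} = {(κ,x1), (κ,x2), (λ,x1), (λ,x2)}
  {κ, λ, μ} × {x1, x2} = {(κ,x1), (κ,x2), (λ,x1), (λ,x2), (μ,x1), (μ,x2)}
These 10 distinct sets form the basis B.
Close under arbitrary unions to get τ_{X×Y}; counting gives |τ_{X×Y}| = 16.


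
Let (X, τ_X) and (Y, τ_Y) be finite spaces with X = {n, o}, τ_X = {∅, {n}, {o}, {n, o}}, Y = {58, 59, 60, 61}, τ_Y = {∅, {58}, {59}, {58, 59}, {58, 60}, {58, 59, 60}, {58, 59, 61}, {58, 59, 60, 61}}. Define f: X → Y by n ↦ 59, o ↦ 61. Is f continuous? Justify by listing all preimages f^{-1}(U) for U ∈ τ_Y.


f IS continuous.

Compute f^{-1}(U) for each U ∈ τ_Y:
  U = ∅: f^{-1}(U) = ∅ ∈ τ_X ✓.
  U = {58}: f^{-1}(U) = ∅ ∈ τ_X ✓.
  U = {59}: f^{-1}(U) = {n} ∈ τ_X ✓.
  U = {58, 59}: f^{-1}(U) = {n} ∈ τ_X ✓.
  U = {58, 60}: f^{-1}(U) = ∅ ∈ τ_X ✓.
  U = {58, 59, 60}: f^{-1}(U) = {n} ∈ τ_X ✓.
  U = {58, 59, 61}: f^{-1}(U) = {n, o} ∈ τ_X ✓.
  U = {58, 59, 60, 61}: f^{-1}(U) = {n, o} ∈ τ_X ✓.
Every preimage lies in τ_X, so f IS continuous.


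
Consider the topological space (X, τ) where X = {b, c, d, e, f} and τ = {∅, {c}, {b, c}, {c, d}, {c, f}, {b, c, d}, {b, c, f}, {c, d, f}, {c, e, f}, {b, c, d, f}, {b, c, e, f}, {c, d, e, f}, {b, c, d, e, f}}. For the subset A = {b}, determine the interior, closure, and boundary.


int(A) = ∅, cl(A) = {b}, ∂A = {b}.

Closed sets in (X, τ) are complements of opens:
  closed(X, τ) = {∅, {b}, {d}, {e}, {b, d}, {b, e}, {d, e}, {e, f}, {b, d, e}, {b, e, f}, {d, e, f}, {b, d, e, f}, {b, c, d, e, f}}.
int(A) = ⋃ {U ∈ τ : U ⊆ A}. Opens contained in A: ∅.
Taking the union of these: int(A) = ∅.
cl(A) = ⋂ {C closed : A ⊆ C}. Closed sets containing A: {b}, {b, d}, {b, e}, {b, d, e}, {b, e, f}, {b, d, e, f}, {b, c, d, e, f}.
Intersecting these: cl(A) = {b}.
∂A = cl(A) ∖ int(A) = {b} ∖ ∅ = {b}.


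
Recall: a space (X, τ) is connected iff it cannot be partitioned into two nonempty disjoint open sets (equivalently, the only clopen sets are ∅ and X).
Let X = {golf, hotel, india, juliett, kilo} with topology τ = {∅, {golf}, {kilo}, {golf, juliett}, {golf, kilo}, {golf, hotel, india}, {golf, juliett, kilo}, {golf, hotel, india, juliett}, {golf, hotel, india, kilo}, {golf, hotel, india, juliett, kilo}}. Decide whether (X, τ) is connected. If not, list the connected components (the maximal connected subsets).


(X, τ) is disconnected; components = [{kilo}, {golf, hotel, india, juliett}].

Find clopen sets (U ∈ τ with X ∖ U ∈ τ):
  U = ∅, X ∖ U = {golf, hotel, india, juliett, kilo} — both open, so U is clopen.
  U = {kilo}, X ∖ U = {golf, hotel, india, juliett} — both open, so U is clopen.
  U = {golf, hotel, india, juliett}, X ∖ U = {kilo} — both open, so U is clopen.
  U = {golf, hotel, india, juliett, kilo}, X ∖ U = ∅ — both open, so U is clopen.
Nontrivial clopen(s) exist: e.g. {golf, hotel, india, juliett}. So (X, τ) is disconnected.
Compute connected components by grouping points that agree on all clopens:
  component: {kilo}
  component: {golf, hotel, india, juliett}


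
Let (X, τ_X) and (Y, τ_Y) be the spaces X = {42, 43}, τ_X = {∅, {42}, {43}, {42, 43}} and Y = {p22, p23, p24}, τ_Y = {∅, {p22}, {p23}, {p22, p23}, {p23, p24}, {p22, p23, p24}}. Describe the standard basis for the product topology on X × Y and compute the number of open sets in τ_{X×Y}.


Basis B = {∅ × ∅, {42} × {p22}, {42} × {p23}, {43} × {p22}, {43} × {p23}, {42} × {p22, p23}, {42, 43} × {p22}, {42} × {p23, p24}, {42, 43} × {p23}, {43} × {p22, p23}, {43} × {p23, p24}, {42} × {p22, p23, p24}, {43} × {p22, p23, p24}, {42, 43} × {p22, p23}, {42, 43} × {p23, p24}, {42, 43} × {p22, p23, p24}}; |τ_{X×Y}| = 36.

Enumerate products U × V with U ∈ τ_X, V ∈ τ_Y (deduplicated):
  ∅ × ∅ = {} (∅)
  {42} × {p22} = {(42,p22)}
  {42} × {p23} = {(42,p23)}
  {43} × {p22} = {(43,p22)}
  {43} × {p23} = {(43,p23)}
  {42} × {p22, p23} = {(42,p22), (42,p23)}
  {42, 43} × {p22} = {(42,p22), (43,p22)}
  {42} × {p23, p24} = {(42,p23), (42,p24)}
  {42, 43} × {p23} = {(42,p23), (43,p23)}
  {43} × {p22, p23} = {(43,p22), (43,p23)}
  {43} × {p23, p24} = {(43,p23), (43,p24)}
  {42} × {p22, p23, p24} = {(42,p22), (42,p23), (42,p24)}
  {43} × {p22, p23, p24} = {(43,p22), (43,p23), (43,p24)}
  {42, 43} × {p22, p23} = {(42,p22), (42,p23), (43,p22), (43,p23)}
  {42, 43} × {p23, p24} = {(42,p23), (42,p24), (43,p23), (43,p24)}
  {42, 43} × {p22, p23, p24} = {(42,p22), (42,p23), (42,p24), (43,p22), (43,p23), (43,p24)}
These 16 distinct sets form the basis B.
Close under arbitrary unions to get τ_{X×Y}; counting gives |τ_{X×Y}| = 36.


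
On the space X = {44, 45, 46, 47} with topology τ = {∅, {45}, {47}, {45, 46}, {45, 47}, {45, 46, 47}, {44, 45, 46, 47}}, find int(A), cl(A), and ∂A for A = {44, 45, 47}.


int(A) = {45, 47}, cl(A) = {44, 45, 46, 47}, ∂A = {44, 46}.

Closed sets in (X, τ) are complements of opens:
  closed(X, τ) = {∅, {44}, {44, 46}, {44, 47}, {44, 45, 46}, {44, 46, 47}, {44, 45, 46, 47}}.
int(A) = ⋃ {U ∈ τ : U ⊆ A}. Opens contained in A: ∅, {45}, {47}, {45, 47}.
Taking the union of these: int(A) = {45, 47}.
cl(A) = ⋂ {C closed : A ⊆ C}. Closed sets containing A: {44, 45, 46, 47}.
Intersecting these: cl(A) = {44, 45, 46, 47}.
∂A = cl(A) ∖ int(A) = {44, 45, 46, 47} ∖ {45, 47} = {44, 46}.


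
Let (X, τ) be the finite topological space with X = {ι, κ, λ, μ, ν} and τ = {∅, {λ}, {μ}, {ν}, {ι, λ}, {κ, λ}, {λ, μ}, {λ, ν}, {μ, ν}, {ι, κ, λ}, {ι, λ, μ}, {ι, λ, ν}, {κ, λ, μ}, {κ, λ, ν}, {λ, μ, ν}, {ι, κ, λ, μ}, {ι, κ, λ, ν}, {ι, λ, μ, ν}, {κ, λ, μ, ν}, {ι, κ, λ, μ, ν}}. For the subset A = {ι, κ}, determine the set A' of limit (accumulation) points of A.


A' = ∅

For each x ∈ X, list the open sets U ∈ τ with x ∈ U, then check whether U ∩ (A ∖ {x}) ≠ ∅ for every such U.
  x = ι: open {ι, λ} ∋ x has {ι, λ} ∩ (A ∖ {ι}) = ∅, so x is NOT a limit point.
  x = κ: open {κ, λ} ∋ x has {κ, λ} ∩ (A ∖ {κ}) = ∅, so x is NOT a limit point.
  x = λ: open {λ} ∋ x has {λ} ∩ (A ∖ {λ}) = ∅, so x is NOT a limit point.
  x = μ: open {μ} ∋ x has {μ} ∩ (A ∖ {μ}) = ∅, so x is NOT a limit point.
  x = ν: open {ν} ∋ x has {ν} ∩ (A ∖ {ν}) = ∅, so x is NOT a limit point.
Collecting: A' = ∅.


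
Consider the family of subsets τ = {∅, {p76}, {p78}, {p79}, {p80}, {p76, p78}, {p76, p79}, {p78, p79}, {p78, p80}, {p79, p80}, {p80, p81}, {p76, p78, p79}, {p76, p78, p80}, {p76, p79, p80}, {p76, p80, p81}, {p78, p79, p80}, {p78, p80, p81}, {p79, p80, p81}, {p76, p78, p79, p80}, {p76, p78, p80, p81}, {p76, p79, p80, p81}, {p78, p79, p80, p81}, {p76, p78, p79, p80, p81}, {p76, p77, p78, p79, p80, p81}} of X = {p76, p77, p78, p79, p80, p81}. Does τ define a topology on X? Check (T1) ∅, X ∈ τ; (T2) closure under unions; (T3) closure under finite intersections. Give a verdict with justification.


τ is NOT a topology on X.

Axiom (T1): ∅ ∈ τ? Yes; X ∈ τ? Yes.
Axiom (T2/T3): check pairwise unions and intersections of members of τ.
Counterexample for (T2): {p76} ∪ {p80} = {p76, p80} ∉ τ. Therefore τ is NOT a topology.


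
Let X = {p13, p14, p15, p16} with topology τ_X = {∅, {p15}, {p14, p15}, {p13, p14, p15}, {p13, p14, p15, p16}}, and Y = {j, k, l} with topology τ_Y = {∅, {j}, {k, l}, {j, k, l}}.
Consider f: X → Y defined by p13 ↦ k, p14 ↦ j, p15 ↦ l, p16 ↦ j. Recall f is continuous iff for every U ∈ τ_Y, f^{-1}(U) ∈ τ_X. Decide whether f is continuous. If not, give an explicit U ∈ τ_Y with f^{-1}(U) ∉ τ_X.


f is NOT continuous.

Compute f^{-1}(U) for each U ∈ τ_Y:
  U = ∅: f^{-1}(U) = ∅ ∈ τ_X ✓.
  U = {j}: f^{-1}(U) = {p14, p16} ∉ τ_X ✗.
  U = {k, l}: f^{-1}(U) = {p13, p15} ∉ τ_X ✗.
  U = {j, k, l}: f^{-1}(U) = {p13, p14, p15, p16} ∈ τ_X ✓.
Found U = {j} with f^{-1}(U) = {p14, p16} not in τ_X. Therefore f is NOT continuous.


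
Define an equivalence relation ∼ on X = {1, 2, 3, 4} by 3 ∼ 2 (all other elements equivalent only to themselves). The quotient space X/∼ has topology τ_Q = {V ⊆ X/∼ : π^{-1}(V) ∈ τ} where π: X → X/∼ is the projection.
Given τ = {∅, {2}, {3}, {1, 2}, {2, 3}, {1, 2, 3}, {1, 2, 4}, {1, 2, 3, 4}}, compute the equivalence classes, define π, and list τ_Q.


X/∼ = {[1], [2=3], [4]}; |τ_Q| = 4.

Equivalence classes: [1], [2=3], [4].
Quotient map π: X → X/∼ sends 1 ↦ [1], 2 ↦ [2=3], 3 ↦ [2=3], 4 ↦ [4].
For each subset V ⊆ X/∼, compute π^{-1}(V) ⊆ X and check whether π^{-1}(V) ∈ τ. V is open in τ_Q iff π^{-1}(V) ∈ τ.
  V = {}: π^{-1}(V) = ∅ ∈ τ ✓.
  V = {[1]}: π^{-1}(V) = {1} ∉ τ ✗.
  V = {[2=3]}: π^{-1}(V) = {2, 3} ∈ τ ✓.
  V = {[1], [2=3]}: π^{-1}(V) = {1, 2, 3} ∈ τ ✓.
  V = {[4]}: π^{-1}(V) = {4} ∉ τ ✗.
  V = {[1], [4]}: π^{-1}(V) = {1, 4} ∉ τ ✗.
  V = {[2=3], [4]}: π^{-1}(V) = {2, 3, 4} ∉ τ ✗.
  V = {[1], [2=3], [4]}: π^{-1}(V) = {1, 2, 3, 4} ∈ τ ✓.
Open sets in the quotient: τ_Q = {{}, {[2=3]}, {[1], [2=3]}, {[1], [2=3], [4]}} (4 elements).


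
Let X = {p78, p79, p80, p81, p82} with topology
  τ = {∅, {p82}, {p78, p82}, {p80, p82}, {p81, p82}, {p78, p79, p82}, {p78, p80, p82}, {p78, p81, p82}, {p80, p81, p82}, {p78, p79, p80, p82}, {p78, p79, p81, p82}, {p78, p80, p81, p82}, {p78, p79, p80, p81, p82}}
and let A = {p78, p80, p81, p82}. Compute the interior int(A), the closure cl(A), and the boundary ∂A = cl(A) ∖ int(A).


int(A) = {p78, p80, p81, p82}, cl(A) = {p78, p79, p80, p81, p82}, ∂A = {p79}.

Closed sets in (X, τ) are complements of opens:
  closed(X, τ) = {∅, {p79}, {p80}, {p81}, {p78, p79}, {p79, p80}, {p79, p81}, {p80, p81}, {p78, p79, p80}, {p78, p79, p81}, {p79, p80, p81}, {p78, p79, p80, p81}, {p78, p79, p80, p81, p82}}.
int(A) = ⋃ {U ∈ τ : U ⊆ A}. Opens contained in A: ∅, {p82}, {p78, p82}, {p80, p82}, {p81, p82}, {p78, p80, p82}, {p78, p81, p82}, {p80, p81, p82}, {p78, p80, p81, p82}.
Taking the union of these: int(A) = {p78, p80, p81, p82}.
cl(A) = ⋂ {C closed : A ⊆ C}. Closed sets containing A: {p78, p79, p80, p81, p82}.
Intersecting these: cl(A) = {p78, p79, p80, p81, p82}.
∂A = cl(A) ∖ int(A) = {p78, p79, p80, p81, p82} ∖ {p78, p80, p81, p82} = {p79}.


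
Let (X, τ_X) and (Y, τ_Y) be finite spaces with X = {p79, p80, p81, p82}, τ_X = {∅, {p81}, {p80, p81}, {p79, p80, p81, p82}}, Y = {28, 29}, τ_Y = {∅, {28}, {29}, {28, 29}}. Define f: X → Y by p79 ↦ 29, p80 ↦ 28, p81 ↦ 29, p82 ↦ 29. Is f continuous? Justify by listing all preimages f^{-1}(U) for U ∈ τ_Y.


f is NOT continuous.

Compute f^{-1}(U) for each U ∈ τ_Y:
  U = ∅: f^{-1}(U) = ∅ ∈ τ_X ✓.
  U = {28}: f^{-1}(U) = {p80} ∉ τ_X ✗.
  U = {29}: f^{-1}(U) = {p79, p81, p82} ∉ τ_X ✗.
  U = {28, 29}: f^{-1}(U) = {p79, p80, p81, p82} ∈ τ_X ✓.
Found U = {28} with f^{-1}(U) = {p80} not in τ_X. Therefore f is NOT continuous.


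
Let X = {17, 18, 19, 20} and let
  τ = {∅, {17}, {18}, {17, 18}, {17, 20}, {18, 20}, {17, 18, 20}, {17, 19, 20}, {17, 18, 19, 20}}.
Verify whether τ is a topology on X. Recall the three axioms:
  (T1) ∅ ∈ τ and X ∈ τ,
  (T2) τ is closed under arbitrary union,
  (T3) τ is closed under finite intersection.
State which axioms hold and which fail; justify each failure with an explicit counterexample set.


τ is NOT a topology on X.

Axiom (T1): ∅ ∈ τ? Yes; X ∈ τ? Yes.
Axiom (T2/T3): check pairwise unions and intersections of members of τ.
Counterexample for (T3): {17, 20} ∩ {18, 20} = {20} ∉ τ. Therefore τ is NOT a topology.


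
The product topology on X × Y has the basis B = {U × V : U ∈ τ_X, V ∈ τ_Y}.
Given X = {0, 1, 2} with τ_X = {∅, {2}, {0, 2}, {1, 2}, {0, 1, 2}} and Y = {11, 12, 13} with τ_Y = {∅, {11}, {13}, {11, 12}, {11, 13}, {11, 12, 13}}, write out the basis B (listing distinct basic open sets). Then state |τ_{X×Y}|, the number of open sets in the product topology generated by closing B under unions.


Basis B = {∅ × ∅, {2} × {11}, {2} × {13}, {0, 2} × {11}, {0, 2} × {13}, {1, 2} × {11}, {1, 2} × {13}, {2} × {11, 12}, {2} × {11, 13}, {0, 1, 2} × {11}, {0, 1, 2} × {13}, {2} × {11, 12, 13}, {0, 2} × {11, 12}, {0, 2} × {11, 13}, {1, 2} × {11, 12}, {1, 2} × {11, 13}, {0, 2} × {11, 12, 13}, {0, 1, 2} × {11, 12}, {0, 1, 2} × {11, 13}, {1, 2} × {11, 12, 13}, {0, 1, 2} × {11, 12, 13}}; |τ_{X×Y}| = 70.

Enumerate products U × V with U ∈ τ_X, V ∈ τ_Y (deduplicated):
  ∅ × ∅ = {} (∅)
  {2} × {11} = {(2,11)}
  {2} × {13} = {(2,13)}
  {0, 2} × {11} = {(0,11), (2,11)}
  {0, 2} × {13} = {(0,13), (2,13)}
  {1, 2} × {11} = {(1,11), (2,11)}
  {1, 2} × {13} = {(1,13), (2,13)}
  {2} × {11, 12} = {(2,11), (2,12)}
  {2} × {11, 13} = {(2,11), (2,13)}
  {0, 1, 2} × {11} = {(0,11), (1,11), (2,11)}
  {0, 1, 2} × {13} = {(0,13), (1,13), (2,13)}
  {2} × {11, 12, 13} = {(2,11), (2,12), (2,13)}
  {0, 2} × {11, 12} = {(0,11), (0,12), (2,11), (2,12)}
  {0, 2} × {11, 13} = {(0,11), (0,13), (2,11), (2,13)}
  {1, 2} × {11, 12} = {(1,11), (1,12), (2,11), (2,12)}
  {1, 2} × {11, 13} = {(1,11), (1,13), (2,11), (2,13)}
  {0, 2} × {11, 12, 13} = {(0,11), (0,12), (0,13), (2,11), (2,12), (2,13)}
  {0, 1, 2} × {11, 12} = {(0,11), (0,12), (1,11), (1,12), (2,11), (2,12)}
  {0, 1, 2} × {11, 13} = {(0,11), (0,13), (1,11), (1,13), (2,11), (2,13)}
  {1, 2} × {11, 12, 13} = {(1,11), (1,12), (1,13), (2,11), (2,12), (2,13)}
  {0, 1, 2} × {11, 12, 13} = {(0,11), (0,12), (0,13), (1,11), (1,12), (1,13), (2,11), (2,12), (2,13)}
These 21 distinct sets form the basis B.
Close under arbitrary unions to get τ_{X×Y}; counting gives |τ_{X×Y}| = 70.
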